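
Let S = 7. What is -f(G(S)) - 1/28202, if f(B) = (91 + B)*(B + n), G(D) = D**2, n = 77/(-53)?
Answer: -9949665653/1494706 ≈ -6656.6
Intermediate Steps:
n = -77/53 (n = 77*(-1/53) = -77/53 ≈ -1.4528)
f(B) = (91 + B)*(-77/53 + B) (f(B) = (91 + B)*(B - 77/53) = (91 + B)*(-77/53 + B))
-f(G(S)) - 1/28202 = -(-7007/53 + (7**2)**2 + (4746/53)*7**2) - 1/28202 = -(-7007/53 + 49**2 + (4746/53)*49) - 1*1/28202 = -(-7007/53 + 2401 + 232554/53) - 1/28202 = -1*352800/53 - 1/28202 = -352800/53 - 1/28202 = -9949665653/1494706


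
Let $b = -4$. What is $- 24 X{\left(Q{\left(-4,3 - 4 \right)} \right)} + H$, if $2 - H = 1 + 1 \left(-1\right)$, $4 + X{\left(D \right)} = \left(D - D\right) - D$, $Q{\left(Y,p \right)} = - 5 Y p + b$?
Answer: $-478$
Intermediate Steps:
$Q{\left(Y,p \right)} = -4 - 5 Y p$ ($Q{\left(Y,p \right)} = - 5 Y p - 4 = -4 - 5 Y p$)
$X{\left(D \right)} = -4 - D$ ($X{\left(D \right)} = -4 + \left(\left(D - D\right) - D\right) = -4 + \left(0 - D\right) = -4 - D$)
$H = 2$ ($H = 2 - \left(1 + 1 \left(-1\right)\right) = 2 - \left(1 - 1\right) = 2 - 0 = 2 + 0 = 2$)
$- 24 X{\left(Q{\left(-4,3 - 4 \right)} \right)} + H = - 24 \left(-4 - \left(-4 - - 20 \left(3 - 4\right)\right)\right) + 2 = - 24 \left(-4 - \left(-4 - \left(-20\right) \left(-1\right)\right)\right) + 2 = - 24 \left(-4 - \left(-4 - 20\right)\right) + 2 = - 24 \left(-4 - -24\right) + 2 = - 24 \left(-4 + 24\right) + 2 = \left(-24\right) 20 + 2 = -480 + 2 = -478$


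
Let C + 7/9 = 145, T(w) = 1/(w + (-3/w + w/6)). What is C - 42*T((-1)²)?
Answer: 16546/99 ≈ 167.13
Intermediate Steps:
T(w) = 1/(-3/w + 7*w/6) (T(w) = 1/(w + (-3/w + w*(⅙))) = 1/(w + (-3/w + w/6)) = 1/(-3/w + 7*w/6))
C = 1298/9 (C = -7/9 + 145 = 1298/9 ≈ 144.22)
C - 42*T((-1)²) = 1298/9 - 252*(-1)²/(-18 + 7*((-1)²)²) = 1298/9 - 252/(-18 + 7*1²) = 1298/9 - 252/(-18 + 7*1) = 1298/9 - 252/(-18 + 7) = 1298/9 - 252/(-11) = 1298/9 - 252*(-1)/11 = 1298/9 - 42*(-6/11) = 1298/9 + 252/11 = 16546/99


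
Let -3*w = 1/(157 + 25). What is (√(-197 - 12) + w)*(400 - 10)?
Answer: -5/7 + 390*I*√209 ≈ -0.71429 + 5638.2*I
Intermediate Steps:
w = -1/546 (w = -1/(3*(157 + 25)) = -⅓/182 = -⅓*1/182 = -1/546 ≈ -0.0018315)
(√(-197 - 12) + w)*(400 - 10) = (√(-197 - 12) - 1/546)*(400 - 10) = (√(-209) - 1/546)*390 = (I*√209 - 1/546)*390 = (-1/546 + I*√209)*390 = -5/7 + 390*I*√209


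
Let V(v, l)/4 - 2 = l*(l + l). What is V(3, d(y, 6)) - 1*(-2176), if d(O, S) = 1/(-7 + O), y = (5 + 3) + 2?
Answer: 19664/9 ≈ 2184.9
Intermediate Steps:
y = 10 (y = 8 + 2 = 10)
V(v, l) = 8 + 8*l² (V(v, l) = 8 + 4*(l*(l + l)) = 8 + 4*(l*(2*l)) = 8 + 4*(2*l²) = 8 + 8*l²)
V(3, d(y, 6)) - 1*(-2176) = (8 + 8*(1/(-7 + 10))²) - 1*(-2176) = (8 + 8*(1/3)²) + 2176 = (8 + 8*(⅓)²) + 2176 = (8 + 8*(⅑)) + 2176 = (8 + 8/9) + 2176 = 80/9 + 2176 = 19664/9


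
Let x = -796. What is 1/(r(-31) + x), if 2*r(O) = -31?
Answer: -2/1623 ≈ -0.0012323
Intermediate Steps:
r(O) = -31/2 (r(O) = (1/2)*(-31) = -31/2)
1/(r(-31) + x) = 1/(-31/2 - 796) = 1/(-1623/2) = -2/1623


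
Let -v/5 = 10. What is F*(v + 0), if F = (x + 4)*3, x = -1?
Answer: -450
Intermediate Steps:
v = -50 (v = -5*10 = -50)
F = 9 (F = (-1 + 4)*3 = 3*3 = 9)
F*(v + 0) = 9*(-50 + 0) = 9*(-50) = -450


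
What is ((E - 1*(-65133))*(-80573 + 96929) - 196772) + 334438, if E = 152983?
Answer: 3567642962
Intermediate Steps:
((E - 1*(-65133))*(-80573 + 96929) - 196772) + 334438 = ((152983 - 1*(-65133))*(-80573 + 96929) - 196772) + 334438 = ((152983 + 65133)*16356 - 196772) + 334438 = (218116*16356 - 196772) + 334438 = (3567505296 - 196772) + 334438 = 3567308524 + 334438 = 3567642962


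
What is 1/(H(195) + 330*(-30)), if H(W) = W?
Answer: -1/9705 ≈ -0.00010304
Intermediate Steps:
1/(H(195) + 330*(-30)) = 1/(195 + 330*(-30)) = 1/(195 - 9900) = 1/(-9705) = -1/9705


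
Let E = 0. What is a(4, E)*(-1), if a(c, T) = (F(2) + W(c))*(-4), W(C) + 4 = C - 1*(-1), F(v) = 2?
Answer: 12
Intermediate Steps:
W(C) = -3 + C (W(C) = -4 + (C - 1*(-1)) = -4 + (C + 1) = -4 + (1 + C) = -3 + C)
a(c, T) = 4 - 4*c (a(c, T) = (2 + (-3 + c))*(-4) = (-1 + c)*(-4) = 4 - 4*c)
a(4, E)*(-1) = (4 - 4*4)*(-1) = (4 - 16)*(-1) = -12*(-1) = 12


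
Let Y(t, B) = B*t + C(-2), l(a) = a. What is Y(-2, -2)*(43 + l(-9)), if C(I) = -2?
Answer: 68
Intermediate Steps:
Y(t, B) = -2 + B*t (Y(t, B) = B*t - 2 = -2 + B*t)
Y(-2, -2)*(43 + l(-9)) = (-2 - 2*(-2))*(43 - 9) = (-2 + 4)*34 = 2*34 = 68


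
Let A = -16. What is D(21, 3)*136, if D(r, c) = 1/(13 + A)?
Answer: -136/3 ≈ -45.333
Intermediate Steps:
D(r, c) = -1/3 (D(r, c) = 1/(13 - 16) = 1/(-3) = -1/3)
D(21, 3)*136 = -1/3*136 = -136/3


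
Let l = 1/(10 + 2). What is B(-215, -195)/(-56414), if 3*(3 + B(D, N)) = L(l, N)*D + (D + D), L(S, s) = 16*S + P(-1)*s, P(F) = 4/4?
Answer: -61799/253863 ≈ -0.24343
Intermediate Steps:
P(F) = 1 (P(F) = 4*(1/4) = 1)
l = 1/12 ≈ 0.083333
L(S, s) = s + 16*S (L(S, s) = 16*S + 1*s = 16*S + s = s + 16*S)
B(D, N) = -3 + 2*D/3 + D*(4/3 + N)/3 (B(D, N) = -3 + ((N + 16*(1/12))*D + (D + D))/3 = -3 + ((N + 4/3)*D + 2*D)/3 = -3 + ((4/3 + N)*D + 2*D)/3 = -3 + (D*(4/3 + N) + 2*D)/3 = -3 + (2*D + D*(4/3 + N))/3 = -3 + (2*D/3 + D*(4/3 + N)/3) = -3 + 2*D/3 + D*(4/3 + N)/3)
B(-215, -195)/(-56414) = (-3 + (10/9)*(-215) + (1/3)*(-215)*(-195))/(-56414) = (-3 - 2150/9 + 13975)*(-1/56414) = (123598/9)*(-1/56414) = -61799/253863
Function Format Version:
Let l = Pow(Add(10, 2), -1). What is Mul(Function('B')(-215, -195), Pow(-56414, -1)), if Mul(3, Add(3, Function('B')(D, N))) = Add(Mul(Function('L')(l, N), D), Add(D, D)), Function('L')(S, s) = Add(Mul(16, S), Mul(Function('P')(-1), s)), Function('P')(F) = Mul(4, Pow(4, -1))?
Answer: Rational(-61799, 253863) ≈ -0.24343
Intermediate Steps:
Function('P')(F) = 1 (Function('P')(F) = Mul(4, Rational(1, 4)) = 1)
l = Rational(1, 12) (l = Pow(12, -1) = Rational(1, 12) ≈ 0.083333)
Function('L')(S, s) = Add(s, Mul(16, S)) (Function('L')(S, s) = Add(Mul(16, S), Mul(1, s)) = Add(Mul(16, S), s) = Add(s, Mul(16, S)))
Function('B')(D, N) = Add(-3, Mul(Rational(2, 3), D), Mul(Rational(1, 3), D, Add(Rational(4, 3), N))) (Function('B')(D, N) = Add(-3, Mul(Rational(1, 3), Add(Mul(Add(N, Mul(16, Rational(1, 12))), D), Add(D, D)))) = Add(-3, Mul(Rational(1, 3), Add(Mul(Add(N, Rational(4, 3)), D), Mul(2, D)))) = Add(-3, Mul(Rational(1, 3), Add(Mul(Add(Rational(4, 3), N), D), Mul(2, D)))) = Add(-3, Mul(Rational(1, 3), Add(Mul(D, Add(Rational(4, 3), N)), Mul(2, D)))) = Add(-3, Mul(Rational(1, 3), Add(Mul(2, D), Mul(D, Add(Rational(4, 3), N))))) = Add(-3, Add(Mul(Rational(2, 3), D), Mul(Rational(1, 3), D, Add(Rational(4, 3), N)))) = Add(-3, Mul(Rational(2, 3), D), Mul(Rational(1, 3), D, Add(Rational(4, 3), N))))
Mul(Function('B')(-215, -195), Pow(-56414, -1)) = Mul(Add(-3, Mul(Rational(10, 9), -215), Mul(Rational(1, 3), -215, -195)), Pow(-56414, -1)) = Mul(Add(-3, Rational(-2150, 9), 13975), Rational(-1, 56414)) = Mul(Rational(123598, 9), Rational(-1, 56414)) = Rational(-61799, 253863)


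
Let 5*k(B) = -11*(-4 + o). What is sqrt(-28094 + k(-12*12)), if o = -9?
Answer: I*sqrt(701635)/5 ≈ 167.53*I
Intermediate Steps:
k(B) = 143/5 (k(B) = (-11*(-4 - 9))/5 = (-11*(-13))/5 = (1/5)*143 = 143/5)
sqrt(-28094 + k(-12*12)) = sqrt(-28094 + 143/5) = sqrt(-140327/5) = I*sqrt(701635)/5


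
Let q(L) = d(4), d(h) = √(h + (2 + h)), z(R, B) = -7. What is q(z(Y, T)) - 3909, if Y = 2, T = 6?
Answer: -3909 + √10 ≈ -3905.8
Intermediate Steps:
d(h) = √(2 + 2*h)
q(L) = √10 (q(L) = √(2 + 2*4) = √(2 + 8) = √10)
q(z(Y, T)) - 3909 = √10 - 3909 = -3909 + √10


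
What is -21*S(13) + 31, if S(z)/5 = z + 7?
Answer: -2069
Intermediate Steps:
S(z) = 35 + 5*z (S(z) = 5*(z + 7) = 5*(7 + z) = 35 + 5*z)
-21*S(13) + 31 = -21*(35 + 5*13) + 31 = -21*(35 + 65) + 31 = -21*100 + 31 = -2100 + 31 = -2069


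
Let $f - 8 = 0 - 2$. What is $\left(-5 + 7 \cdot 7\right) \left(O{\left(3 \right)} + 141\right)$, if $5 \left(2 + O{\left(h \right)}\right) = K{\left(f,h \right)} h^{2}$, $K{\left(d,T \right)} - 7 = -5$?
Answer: $\frac{31372}{5} \approx 6274.4$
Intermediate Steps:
$f = 6$ ($f = 8 + \left(0 - 2\right) = 8 - 2 = 6$)
$K{\left(d,T \right)} = 2$ ($K{\left(d,T \right)} = 7 - 5 = 2$)
$O{\left(h \right)} = -2 + \frac{2 h^{2}}{5}$
$\left(-5 + 7 \cdot 7\right) \left(O{\left(3 \right)} + 141\right) = \left(-5 + 7 \cdot 7\right) \left(\left(-2 + \frac{2 \cdot 3^{2}}{5}\right) + 141\right) = \left(-5 + 49\right) \left(\left(-2 + \frac{2}{5} \cdot 9\right) + 141\right) = 44 \left(\left(-2 + \frac{18}{5}\right) + 141\right) = 44 \left(\frac{8}{5} + 141\right) = 44 \cdot \frac{713}{5} = \frac{31372}{5}$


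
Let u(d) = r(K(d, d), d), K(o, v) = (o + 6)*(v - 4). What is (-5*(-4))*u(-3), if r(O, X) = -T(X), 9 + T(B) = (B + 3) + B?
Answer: 240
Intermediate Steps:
K(o, v) = (-4 + v)*(6 + o) (K(o, v) = (6 + o)*(-4 + v) = (-4 + v)*(6 + o))
T(B) = -6 + 2*B (T(B) = -9 + ((B + 3) + B) = -9 + ((3 + B) + B) = -9 + (3 + 2*B) = -6 + 2*B)
r(O, X) = 6 - 2*X (r(O, X) = -(-6 + 2*X) = 6 - 2*X)
u(d) = 6 - 2*d
(-5*(-4))*u(-3) = (-5*(-4))*(6 - 2*(-3)) = 20*(6 + 6) = 20*12 = 240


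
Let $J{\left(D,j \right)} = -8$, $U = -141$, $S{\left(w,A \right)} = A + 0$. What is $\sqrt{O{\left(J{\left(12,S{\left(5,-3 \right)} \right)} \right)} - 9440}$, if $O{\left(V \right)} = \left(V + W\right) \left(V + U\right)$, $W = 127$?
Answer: $3 i \sqrt{3019} \approx 164.84 i$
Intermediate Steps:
$S{\left(w,A \right)} = A$
$O{\left(V \right)} = \left(-141 + V\right) \left(127 + V\right)$ ($O{\left(V \right)} = \left(V + 127\right) \left(V - 141\right) = \left(127 + V\right) \left(-141 + V\right) = \left(-141 + V\right) \left(127 + V\right)$)
$\sqrt{O{\left(J{\left(12,S{\left(5,-3 \right)} \right)} \right)} - 9440} = \sqrt{\left(-17907 + \left(-8\right)^{2} - -112\right) - 9440} = \sqrt{\left(-17907 + 64 + 112\right) - 9440} = \sqrt{-17731 - 9440} = \sqrt{-27171} = 3 i \sqrt{3019}$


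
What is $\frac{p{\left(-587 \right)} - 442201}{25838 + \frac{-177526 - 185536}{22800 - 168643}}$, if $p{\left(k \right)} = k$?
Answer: $- \frac{16144382571}{942163624} \approx -17.135$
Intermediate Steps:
$\frac{p{\left(-587 \right)} - 442201}{25838 + \frac{-177526 - 185536}{22800 - 168643}} = \frac{-587 - 442201}{25838 + \frac{-177526 - 185536}{22800 - 168643}} = - \frac{442788}{25838 - \frac{363062}{-145843}} = - \frac{442788}{25838 - - \frac{363062}{145843}} = - \frac{442788}{25838 + \frac{363062}{145843}} = - \frac{442788}{\frac{3768654496}{145843}} = \left(-442788\right) \frac{145843}{3768654496} = - \frac{16144382571}{942163624}$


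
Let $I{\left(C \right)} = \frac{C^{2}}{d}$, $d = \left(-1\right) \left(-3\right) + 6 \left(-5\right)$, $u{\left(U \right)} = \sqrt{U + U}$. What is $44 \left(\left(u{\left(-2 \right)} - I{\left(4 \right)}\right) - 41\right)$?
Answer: $- \frac{48004}{27} + 88 i \approx -1777.9 + 88.0 i$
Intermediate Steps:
$u{\left(U \right)} = \sqrt{2} \sqrt{U}$ ($u{\left(U \right)} = \sqrt{2 U} = \sqrt{2} \sqrt{U}$)
$d = -27$ ($d = 3 - 30 = -27$)
$I{\left(C \right)} = - \frac{C^{2}}{27}$ ($I{\left(C \right)} = \frac{C^{2}}{-27} = - \frac{C^{2}}{27}$)
$44 \left(\left(u{\left(-2 \right)} - I{\left(4 \right)}\right) - 41\right) = 44 \left(\left(\sqrt{2} \sqrt{-2} - - \frac{4^{2}}{27}\right) - 41\right) = 44 \left(\left(\sqrt{2} i \sqrt{2} - \left(- \frac{1}{27}\right) 16\right) - 41\right) = 44 \left(\left(2 i - - \frac{16}{27}\right) - 41\right) = 44 \left(\left(2 i + \frac{16}{27}\right) - 41\right) = 44 \left(\left(\frac{16}{27} + 2 i\right) - 41\right) = 44 \left(- \frac{1091}{27} + 2 i\right) = - \frac{48004}{27} + 88 i$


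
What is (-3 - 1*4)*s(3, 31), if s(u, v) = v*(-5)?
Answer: 1085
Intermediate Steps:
s(u, v) = -5*v
(-3 - 1*4)*s(3, 31) = (-3 - 1*4)*(-5*31) = (-3 - 4)*(-155) = -7*(-155) = 1085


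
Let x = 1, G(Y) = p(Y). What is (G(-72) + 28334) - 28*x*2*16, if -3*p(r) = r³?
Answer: 151854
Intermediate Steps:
p(r) = -r³/3
G(Y) = -Y³/3
(G(-72) + 28334) - 28*x*2*16 = (-⅓*(-72)³ + 28334) - 28*2*16 = (-⅓*(-373248) + 28334) - 28*2*16 = (124416 + 28334) - 56*16 = 152750 - 896 = 151854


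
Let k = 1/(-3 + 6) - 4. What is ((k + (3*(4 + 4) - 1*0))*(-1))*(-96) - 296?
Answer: 1656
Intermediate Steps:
k = -11/3 (k = 1/3 - 4 = -11/3 ≈ -3.6667)
((k + (3*(4 + 4) - 1*0))*(-1))*(-96) - 296 = ((-11/3 + (3*(4 + 4) - 1*0))*(-1))*(-96) - 296 = ((-11/3 + (3*8 + 0))*(-1))*(-96) - 296 = ((-11/3 + (24 + 0))*(-1))*(-96) - 296 = ((-11/3 + 24)*(-1))*(-96) - 296 = ((61/3)*(-1))*(-96) - 296 = -61/3*(-96) - 296 = 1952 - 296 = 1656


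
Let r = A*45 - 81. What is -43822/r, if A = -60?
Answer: 43822/2781 ≈ 15.758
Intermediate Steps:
r = -2781 (r = -60*45 - 81 = -2700 - 81 = -2781)
-43822/r = -43822/(-2781) = -43822*(-1/2781) = 43822/2781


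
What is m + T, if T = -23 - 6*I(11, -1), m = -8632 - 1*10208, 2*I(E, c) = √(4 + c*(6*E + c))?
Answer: -18863 - 3*I*√61 ≈ -18863.0 - 23.431*I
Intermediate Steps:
I(E, c) = √(4 + c*(c + 6*E))/2 (I(E, c) = √(4 + c*(6*E + c))/2 = √(4 + c*(c + 6*E))/2)
m = -18840 (m = -8632 - 10208 = -18840)
T = -23 - 3*I*√61 (T = -23 - 3*√(4 + (-1)² + 6*11*(-1)) = -23 - 3*√(4 + 1 - 66) = -23 - 3*√(-61) = -23 - 3*I*√61 ≈ -23.0 - 23.431*I)
m + T = -18840 + (-23 - 3*I*√61) = -18863 - 3*I*√61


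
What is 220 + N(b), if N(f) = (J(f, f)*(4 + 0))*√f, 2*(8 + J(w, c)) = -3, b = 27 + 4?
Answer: 220 - 38*√31 ≈ 8.4250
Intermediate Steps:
b = 31
J(w, c) = -19/2 (J(w, c) = -8 + (½)*(-3) = -8 - 3/2 = -19/2)
N(f) = -38*√f (N(f) = (-19*(4 + 0)/2)*√f = (-19/2*4)*√f = -38*√f)
220 + N(b) = 220 - 38*√31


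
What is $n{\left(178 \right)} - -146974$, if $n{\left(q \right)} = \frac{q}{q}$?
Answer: $146975$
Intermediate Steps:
$n{\left(q \right)} = 1$
$n{\left(178 \right)} - -146974 = 1 - -146974 = 1 + 146974 = 146975$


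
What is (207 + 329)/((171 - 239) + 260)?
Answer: 67/24 ≈ 2.7917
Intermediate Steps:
(207 + 329)/((171 - 239) + 260) = 536/(-68 + 260) = 536/192 = 536*(1/192) = 67/24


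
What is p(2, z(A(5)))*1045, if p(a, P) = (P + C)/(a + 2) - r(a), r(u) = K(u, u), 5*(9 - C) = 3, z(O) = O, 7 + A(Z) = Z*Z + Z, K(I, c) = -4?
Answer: 49533/4 ≈ 12383.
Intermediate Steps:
A(Z) = -7 + Z + Z² (A(Z) = -7 + (Z*Z + Z) = -7 + (Z² + Z) = -7 + (Z + Z²) = -7 + Z + Z²)
C = 42/5 (C = 9 - ⅕*3 = 9 - ⅗ = 42/5 ≈ 8.4000)
r(u) = -4
p(a, P) = 4 + (42/5 + P)/(2 + a) (p(a, P) = (P + 42/5)/(a + 2) - 1*(-4) = (42/5 + P)/(2 + a) + 4 = 4 + (42/5 + P)/(2 + a))
p(2, z(A(5)))*1045 = ((82/5 + (-7 + 5 + 5²) + 4*2)/(2 + 2))*1045 = ((82/5 + (-7 + 5 + 25) + 8)/4)*1045 = ((82/5 + 23 + 8)/4)*1045 = ((¼)*(237/5))*1045 = (237/20)*1045 = 49533/4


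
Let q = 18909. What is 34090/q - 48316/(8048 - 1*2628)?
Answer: -182209861/25621695 ≈ -7.1115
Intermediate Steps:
34090/q - 48316/(8048 - 1*2628) = 34090/18909 - 48316/(8048 - 1*2628) = 34090*(1/18909) - 48316/(8048 - 2628) = 34090/18909 - 48316/5420 = 34090/18909 - 48316*1/5420 = 34090/18909 - 12079/1355 = -182209861/25621695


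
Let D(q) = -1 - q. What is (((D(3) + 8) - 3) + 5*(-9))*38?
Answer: -1672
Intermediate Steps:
(((D(3) + 8) - 3) + 5*(-9))*38 = ((((-1 - 1*3) + 8) - 3) + 5*(-9))*38 = ((((-1 - 3) + 8) - 3) - 45)*38 = (((-4 + 8) - 3) - 45)*38 = ((4 - 3) - 45)*38 = (1 - 45)*38 = -44*38 = -1672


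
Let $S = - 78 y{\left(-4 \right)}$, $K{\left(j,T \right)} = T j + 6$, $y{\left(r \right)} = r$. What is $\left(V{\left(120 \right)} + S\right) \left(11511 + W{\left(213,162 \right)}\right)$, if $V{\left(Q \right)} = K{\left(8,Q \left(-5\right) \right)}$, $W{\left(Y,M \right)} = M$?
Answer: $-52318386$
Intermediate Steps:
$K{\left(j,T \right)} = 6 + T j$
$V{\left(Q \right)} = 6 - 40 Q$ ($V{\left(Q \right)} = 6 + Q \left(-5\right) 8 = 6 + - 5 Q 8 = 6 - 40 Q$)
$S = 312$ ($S = \left(-78\right) \left(-4\right) = 312$)
$\left(V{\left(120 \right)} + S\right) \left(11511 + W{\left(213,162 \right)}\right) = \left(\left(6 - 4800\right) + 312\right) \left(11511 + 162\right) = \left(\left(6 - 4800\right) + 312\right) 11673 = \left(-4794 + 312\right) 11673 = \left(-4482\right) 11673 = -52318386$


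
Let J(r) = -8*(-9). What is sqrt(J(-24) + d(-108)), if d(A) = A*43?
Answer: 6*I*sqrt(127) ≈ 67.617*I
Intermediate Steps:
d(A) = 43*A
J(r) = 72
sqrt(J(-24) + d(-108)) = sqrt(72 + 43*(-108)) = sqrt(72 - 4644) = sqrt(-4572) = 6*I*sqrt(127)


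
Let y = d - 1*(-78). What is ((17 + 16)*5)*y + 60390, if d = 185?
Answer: 103785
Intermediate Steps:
y = 263 (y = 185 - 1*(-78) = 185 + 78 = 263)
((17 + 16)*5)*y + 60390 = ((17 + 16)*5)*263 + 60390 = (33*5)*263 + 60390 = 165*263 + 60390 = 43395 + 60390 = 103785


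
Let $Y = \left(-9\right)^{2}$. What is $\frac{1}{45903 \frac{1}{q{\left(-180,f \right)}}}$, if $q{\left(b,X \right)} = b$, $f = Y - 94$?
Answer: $- \frac{60}{15301} \approx -0.0039213$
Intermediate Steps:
$Y = 81$
$f = -13$ ($f = 81 - 94 = -13$)
$\frac{1}{45903 \frac{1}{q{\left(-180,f \right)}}} = \frac{1}{45903 \frac{1}{-180}} = \frac{1}{45903 \left(- \frac{1}{180}\right)} = \frac{1}{- \frac{15301}{60}} = - \frac{60}{15301}$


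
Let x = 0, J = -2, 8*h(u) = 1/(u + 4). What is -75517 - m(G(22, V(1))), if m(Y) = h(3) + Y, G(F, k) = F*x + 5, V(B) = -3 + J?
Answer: -4229233/56 ≈ -75522.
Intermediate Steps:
h(u) = 1/(8*(4 + u)) (h(u) = 1/(8*(u + 4)) = 1/(8*(4 + u)))
V(B) = -5 (V(B) = -3 - 2 = -5)
G(F, k) = 5 (G(F, k) = F*0 + 5 = 0 + 5 = 5)
m(Y) = 1/56 + Y (m(Y) = 1/(8*(4 + 3)) + Y = (⅛)/7 + Y = (⅛)*(⅐) + Y = 1/56 + Y)
-75517 - m(G(22, V(1))) = -75517 - (1/56 + 5) = -75517 - 1*281/56 = -75517 - 281/56 = -4229233/56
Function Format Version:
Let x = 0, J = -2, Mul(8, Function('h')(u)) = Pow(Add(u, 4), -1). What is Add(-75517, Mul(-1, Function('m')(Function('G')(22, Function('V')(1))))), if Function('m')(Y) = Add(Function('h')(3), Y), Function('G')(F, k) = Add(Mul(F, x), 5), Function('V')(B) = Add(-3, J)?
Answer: Rational(-4229233, 56) ≈ -75522.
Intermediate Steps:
Function('h')(u) = Mul(Rational(1, 8), Pow(Add(4, u), -1)) (Function('h')(u) = Mul(Rational(1, 8), Pow(Add(u, 4), -1)) = Mul(Rational(1, 8), Pow(Add(4, u), -1)))
Function('V')(B) = -5 (Function('V')(B) = Add(-3, -2) = -5)
Function('G')(F, k) = 5 (Function('G')(F, k) = Add(Mul(F, 0), 5) = Add(0, 5) = 5)
Function('m')(Y) = Add(Rational(1, 56), Y) (Function('m')(Y) = Add(Mul(Rational(1, 8), Pow(Add(4, 3), -1)), Y) = Add(Mul(Rational(1, 8), Pow(7, -1)), Y) = Add(Mul(Rational(1, 8), Rational(1, 7)), Y) = Add(Rational(1, 56), Y))
Add(-75517, Mul(-1, Function('m')(Function('G')(22, Function('V')(1))))) = Add(-75517, Mul(-1, Add(Rational(1, 56), 5))) = Add(-75517, Mul(-1, Rational(281, 56))) = Add(-75517, Rational(-281, 56)) = Rational(-4229233, 56)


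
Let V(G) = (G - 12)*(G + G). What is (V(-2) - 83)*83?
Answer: -2241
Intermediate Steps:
V(G) = 2*G*(-12 + G) (V(G) = (-12 + G)*(2*G) = 2*G*(-12 + G))
(V(-2) - 83)*83 = (2*(-2)*(-12 - 2) - 83)*83 = (2*(-2)*(-14) - 83)*83 = (56 - 83)*83 = -27*83 = -2241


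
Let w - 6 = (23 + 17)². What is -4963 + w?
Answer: -3357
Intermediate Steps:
w = 1606 (w = 6 + (23 + 17)² = 6 + 40² = 6 + 1600 = 1606)
-4963 + w = -4963 + 1606 = -3357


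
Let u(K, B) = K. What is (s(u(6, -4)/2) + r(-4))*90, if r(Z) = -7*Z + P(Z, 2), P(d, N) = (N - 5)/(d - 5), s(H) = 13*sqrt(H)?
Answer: 2550 + 1170*sqrt(3) ≈ 4576.5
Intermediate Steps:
P(d, N) = (-5 + N)/(-5 + d)
r(Z) = -7*Z - 3/(-5 + Z) (r(Z) = -7*Z + (-5 + 2)/(-5 + Z) = -7*Z - 3/(-5 + Z))
(s(u(6, -4)/2) + r(-4))*90 = (13*sqrt(6/2) + (-3 - 7*(-4)*(-5 - 4))/(-5 - 4))*90 = (13*sqrt(6*(1/2)) + (-3 - 7*(-4)*(-9))/(-9))*90 = (13*sqrt(3) - (-3 - 252)/9)*90 = (13*sqrt(3) - 1/9*(-255))*90 = (13*sqrt(3) + 85/3)*90 = (85/3 + 13*sqrt(3))*90 = 2550 + 1170*sqrt(3)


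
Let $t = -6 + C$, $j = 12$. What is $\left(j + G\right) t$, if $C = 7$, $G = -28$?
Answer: $-16$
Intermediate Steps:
$t = 1$ ($t = -6 + 7 = 1$)
$\left(j + G\right) t = \left(12 - 28\right) 1 = \left(-16\right) 1 = -16$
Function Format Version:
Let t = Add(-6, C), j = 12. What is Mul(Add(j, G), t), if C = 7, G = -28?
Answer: -16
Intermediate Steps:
t = 1 (t = Add(-6, 7) = 1)
Mul(Add(j, G), t) = Mul(Add(12, -28), 1) = Mul(-16, 1) = -16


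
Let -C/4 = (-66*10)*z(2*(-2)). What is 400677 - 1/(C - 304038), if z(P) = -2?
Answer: 123936608287/309318 ≈ 4.0068e+5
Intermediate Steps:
C = -5280 (C = -4*(-66*10)*(-2) = -(-2640)*(-2) = -4*1320 = -5280)
400677 - 1/(C - 304038) = 400677 - 1/(-5280 - 304038) = 400677 - 1/(-309318) = 400677 - 1*(-1/309318) = 400677 + 1/309318 = 123936608287/309318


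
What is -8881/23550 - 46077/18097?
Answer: -1245832807/426184350 ≈ -2.9232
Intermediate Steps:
-8881/23550 - 46077/18097 = -1245832807/426184350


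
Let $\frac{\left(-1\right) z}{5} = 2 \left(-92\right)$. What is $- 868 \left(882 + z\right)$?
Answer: $-1564136$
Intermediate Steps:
$z = 920$ ($z = - 5 \cdot 2 \left(-92\right) = \left(-5\right) \left(-184\right) = 920$)
$- 868 \left(882 + z\right) = - 868 \left(882 + 920\right) = \left(-868\right) 1802 = -1564136$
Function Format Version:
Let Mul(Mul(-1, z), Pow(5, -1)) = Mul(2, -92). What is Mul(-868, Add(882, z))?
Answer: -1564136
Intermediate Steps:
z = 920 (z = Mul(-5, Mul(2, -92)) = Mul(-5, -184) = 920)
Mul(-868, Add(882, z)) = Mul(-868, Add(882, 920)) = Mul(-868, 1802) = -1564136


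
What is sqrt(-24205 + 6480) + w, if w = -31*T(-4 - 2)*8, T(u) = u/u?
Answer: -248 + 5*I*sqrt(709) ≈ -248.0 + 133.14*I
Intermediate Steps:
T(u) = 1
w = -248 (w = -31*1*8 = -31*8 = -248)
sqrt(-24205 + 6480) + w = sqrt(-24205 + 6480) - 248 = sqrt(-17725) - 248 = 5*I*sqrt(709) - 248 = -248 + 5*I*sqrt(709)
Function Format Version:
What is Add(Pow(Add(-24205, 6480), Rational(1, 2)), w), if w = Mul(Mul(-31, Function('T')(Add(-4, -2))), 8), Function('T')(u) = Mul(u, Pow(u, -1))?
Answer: Add(-248, Mul(5, I, Pow(709, Rational(1, 2)))) ≈ Add(-248.00, Mul(133.14, I))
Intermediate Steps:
Function('T')(u) = 1
w = -248 (w = Mul(Mul(-31, 1), 8) = Mul(-31, 8) = -248)
Add(Pow(Add(-24205, 6480), Rational(1, 2)), w) = Add(Pow(Add(-24205, 6480), Rational(1, 2)), -248) = Add(Pow(-17725, Rational(1, 2)), -248) = Add(Mul(5, I, Pow(709, Rational(1, 2))), -248) = Add(-248, Mul(5, I, Pow(709, Rational(1, 2))))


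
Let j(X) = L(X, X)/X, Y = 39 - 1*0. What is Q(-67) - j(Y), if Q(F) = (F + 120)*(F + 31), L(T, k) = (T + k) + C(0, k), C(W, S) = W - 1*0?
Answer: -1910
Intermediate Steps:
C(W, S) = W (C(W, S) = W + 0 = W)
L(T, k) = T + k (L(T, k) = (T + k) + 0 = T + k)
Y = 39 (Y = 39 + 0 = 39)
Q(F) = (31 + F)*(120 + F) (Q(F) = (120 + F)*(31 + F) = (31 + F)*(120 + F))
j(X) = 2 (j(X) = (X + X)/X = (2*X)/X = 2)
Q(-67) - j(Y) = (3720 + (-67)² + 151*(-67)) - 1*2 = (3720 + 4489 - 10117) - 2 = -1908 - 2 = -1910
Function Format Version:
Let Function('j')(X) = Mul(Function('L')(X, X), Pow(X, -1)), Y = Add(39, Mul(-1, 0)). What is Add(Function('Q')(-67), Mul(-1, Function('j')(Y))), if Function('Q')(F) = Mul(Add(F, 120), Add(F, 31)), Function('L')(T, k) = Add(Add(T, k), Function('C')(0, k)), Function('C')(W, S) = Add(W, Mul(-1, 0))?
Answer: -1910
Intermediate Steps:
Function('C')(W, S) = W (Function('C')(W, S) = Add(W, 0) = W)
Function('L')(T, k) = Add(T, k) (Function('L')(T, k) = Add(Add(T, k), 0) = Add(T, k))
Y = 39 (Y = Add(39, 0) = 39)
Function('Q')(F) = Mul(Add(31, F), Add(120, F)) (Function('Q')(F) = Mul(Add(120, F), Add(31, F)) = Mul(Add(31, F), Add(120, F)))
Function('j')(X) = 2 (Function('j')(X) = Mul(Add(X, X), Pow(X, -1)) = Mul(Mul(2, X), Pow(X, -1)) = 2)
Add(Function('Q')(-67), Mul(-1, Function('j')(Y))) = Add(Add(3720, Pow(-67, 2), Mul(151, -67)), Mul(-1, 2)) = Add(Add(3720, 4489, -10117), -2) = Add(-1908, -2) = -1910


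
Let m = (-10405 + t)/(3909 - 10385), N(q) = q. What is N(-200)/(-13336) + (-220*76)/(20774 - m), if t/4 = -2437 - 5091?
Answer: -16103484415/20381637179 ≈ -0.79010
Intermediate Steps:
t = -30112 (t = 4*(-2437 - 5091) = 4*(-7528) = -30112)
m = 40517/6476 (m = (-10405 - 30112)/(3909 - 10385) = -40517/(-6476) = -40517*(-1/6476) = 40517/6476 ≈ 6.2565)
N(-200)/(-13336) + (-220*76)/(20774 - m) = -200/(-13336) + (-220*76)/(20774 - 1*40517/6476) = -200*(-1/13336) - 16720/(20774 - 40517/6476) = 25/1667 - 16720/134491907/6476 = 25/1667 - 16720*6476/134491907 = 25/1667 - 9843520/12226537 = -16103484415/20381637179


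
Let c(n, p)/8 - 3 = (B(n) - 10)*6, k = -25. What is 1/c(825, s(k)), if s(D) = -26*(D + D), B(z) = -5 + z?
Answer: 1/38904 ≈ 2.5704e-5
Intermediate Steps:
s(D) = -52*D
c(n, p) = -696 + 48*n (c(n, p) = 24 + 8*(((-5 + n) - 10)*6) = 24 + 8*((-15 + n)*6) = 24 + 8*(-90 + 6*n) = 24 + (-720 + 48*n) = -696 + 48*n)
1/c(825, s(k)) = 1/(-696 + 48*825) = 1/(-696 + 39600) = 1/38904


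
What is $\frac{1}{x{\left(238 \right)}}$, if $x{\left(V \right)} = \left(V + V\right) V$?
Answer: $\frac{1}{113288} \approx 8.8271 \cdot 10^{-6}$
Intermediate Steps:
$x{\left(V \right)} = 2 V^{2}$ ($x{\left(V \right)} = 2 V V = 2 V^{2}$)
$\frac{1}{x{\left(238 \right)}} = \frac{1}{2 \cdot 238^{2}} = \frac{1}{2 \cdot 56644} = \frac{1}{113288}$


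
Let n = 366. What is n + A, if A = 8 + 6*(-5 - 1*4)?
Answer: 320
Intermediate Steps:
A = -46 (A = 8 + 6*(-5 - 4) = 8 + 6*(-9) = 8 - 54 = -46)
n + A = 366 - 46 = 320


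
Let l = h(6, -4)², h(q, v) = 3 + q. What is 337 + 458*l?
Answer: 37435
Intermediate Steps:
l = 81 (l = (3 + 6)² = 9² = 81)
337 + 458*l = 337 + 458*81 = 337 + 37098 = 37435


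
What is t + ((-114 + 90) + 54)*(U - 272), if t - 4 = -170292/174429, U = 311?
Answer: 68203118/58143 ≈ 1173.0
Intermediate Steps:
t = 175808/58143 (t = 4 - 170292/174429 = 4 - 170292*1/174429 = 4 - 56764/58143 = 175808/58143 ≈ 3.0237)
t + ((-114 + 90) + 54)*(U - 272) = 175808/58143 + ((-114 + 90) + 54)*(311 - 272) = 175808/58143 + (-24 + 54)*39 = 175808/58143 + 30*39 = 175808/58143 + 1170 = 68203118/58143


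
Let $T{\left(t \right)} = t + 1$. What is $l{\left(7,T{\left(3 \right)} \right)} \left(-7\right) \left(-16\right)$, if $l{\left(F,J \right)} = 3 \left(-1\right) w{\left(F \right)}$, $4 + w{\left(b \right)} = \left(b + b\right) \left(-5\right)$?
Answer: $24864$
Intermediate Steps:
$T{\left(t \right)} = 1 + t$
$w{\left(b \right)} = -4 - 10 b$ ($w{\left(b \right)} = -4 + \left(b + b\right) \left(-5\right) = -4 + 2 b \left(-5\right) = -4 - 10 b$)
$l{\left(F,J \right)} = 12 + 30 F$ ($l{\left(F,J \right)} = 3 \left(-1\right) \left(-4 - 10 F\right) = - 3 \left(-4 - 10 F\right) = 12 + 30 F$)
$l{\left(7,T{\left(3 \right)} \right)} \left(-7\right) \left(-16\right) = \left(12 + 30 \cdot 7\right) \left(-7\right) \left(-16\right) = \left(12 + 210\right) \left(-7\right) \left(-16\right) = 222 \left(-7\right) \left(-16\right) = \left(-1554\right) \left(-16\right) = 24864$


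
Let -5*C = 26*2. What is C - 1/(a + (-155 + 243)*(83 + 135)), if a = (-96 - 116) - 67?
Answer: -196613/18905 ≈ -10.400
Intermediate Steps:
C = -52/5 (C = -26*2/5 = -⅕*52 = -52/5 ≈ -10.400)
a = -279 (a = -212 - 67 = -279)
C - 1/(a + (-155 + 243)*(83 + 135)) = -52/5 - 1/(-279 + (-155 + 243)*(83 + 135)) = -52/5 - 1/(-279 + 88*218) = -52/5 - 1/(-279 + 19184) = -52/5 - 1/18905 = -196613/18905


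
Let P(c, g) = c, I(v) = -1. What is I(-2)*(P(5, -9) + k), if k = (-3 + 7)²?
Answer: -21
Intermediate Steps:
k = 16 (k = 4² = 16)
I(-2)*(P(5, -9) + k) = -(5 + 16) = -1*21 = -21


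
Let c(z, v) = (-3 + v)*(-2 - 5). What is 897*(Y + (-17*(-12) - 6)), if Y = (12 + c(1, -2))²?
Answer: 2159079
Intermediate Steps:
c(z, v) = 21 - 7*v (c(z, v) = (-3 + v)*(-7) = 21 - 7*v)
Y = 2209 (Y = (12 + (21 - 7*(-2)))² = (12 + (21 + 14))² = (12 + 35)² = 47² = 2209)
897*(Y + (-17*(-12) - 6)) = 897*(2209 + (-17*(-12) - 6)) = 897*(2209 + (204 - 6)) = 897*(2209 + 198) = 897*2407 = 2159079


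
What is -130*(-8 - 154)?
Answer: 21060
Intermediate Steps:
-130*(-8 - 154) = -130*(-162) = 21060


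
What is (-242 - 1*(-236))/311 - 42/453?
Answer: -5260/46961 ≈ -0.11201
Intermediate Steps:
(-242 - 1*(-236))/311 - 42/453 = (-242 + 236)*(1/311) - 42*1/453 = -6*1/311 - 14/151 = -6/311 - 14/151 = -5260/46961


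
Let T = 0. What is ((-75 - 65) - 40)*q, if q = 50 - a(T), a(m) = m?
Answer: -9000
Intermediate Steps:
q = 50 (q = 50 - 1*0 = 50 + 0 = 50)
((-75 - 65) - 40)*q = ((-75 - 65) - 40)*50 = (-140 - 40)*50 = -180*50 = -9000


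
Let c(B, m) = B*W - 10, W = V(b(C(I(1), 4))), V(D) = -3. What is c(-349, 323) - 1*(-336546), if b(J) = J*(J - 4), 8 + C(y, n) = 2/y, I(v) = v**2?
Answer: 337583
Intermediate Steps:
C(y, n) = -8 + 2/y
b(J) = J*(-4 + J)
W = -3
c(B, m) = -10 - 3*B (c(B, m) = B*(-3) - 10 = -3*B - 10 = -10 - 3*B)
c(-349, 323) - 1*(-336546) = (-10 - 3*(-349)) - 1*(-336546) = (-10 + 1047) + 336546 = 1037 + 336546 = 337583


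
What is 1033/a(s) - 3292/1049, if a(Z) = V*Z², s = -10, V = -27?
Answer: -9972017/2832300 ≈ -3.5208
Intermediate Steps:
a(Z) = -27*Z²
1033/a(s) - 3292/1049 = 1033/((-27*(-10)²)) - 3292/1049 = 1033/((-27*100)) - 3292*1/1049 = 1033/(-2700) - 3292/1049 = 1033*(-1/2700) - 3292/1049 = -1033/2700 - 3292/1049 = -9972017/2832300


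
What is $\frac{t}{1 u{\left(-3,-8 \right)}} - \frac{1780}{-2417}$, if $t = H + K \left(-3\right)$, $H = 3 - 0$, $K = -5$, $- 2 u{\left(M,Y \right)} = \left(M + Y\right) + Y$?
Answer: $\frac{120832}{45923} \approx 2.6312$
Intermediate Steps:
$u{\left(M,Y \right)} = - Y - \frac{M}{2}$ ($u{\left(M,Y \right)} = - \frac{\left(M + Y\right) + Y}{2} = - \frac{M + 2 Y}{2} = - Y - \frac{M}{2}$)
$H = 3$ ($H = 3 + 0 = 3$)
$t = 18$ ($t = 3 - -15 = 3 + 15 = 18$)
$\frac{t}{1 u{\left(-3,-8 \right)}} - \frac{1780}{-2417} = \frac{18}{1 \left(\left(-1\right) \left(-8\right) - - \frac{3}{2}\right)} - \frac{1780}{-2417} = \frac{18}{1 \left(8 + \frac{3}{2}\right)} - - \frac{1780}{2417} = \frac{18}{1 \cdot \frac{19}{2}} + \frac{1780}{2417} = \frac{18}{\frac{19}{2}} + \frac{1780}{2417} = 18 \cdot \frac{2}{19} + \frac{1780}{2417} = \frac{36}{19} + \frac{1780}{2417} = \frac{120832}{45923}$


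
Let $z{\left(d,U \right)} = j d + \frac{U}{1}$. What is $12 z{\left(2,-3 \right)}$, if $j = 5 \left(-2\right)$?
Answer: $-276$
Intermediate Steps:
$j = -10$
$z{\left(d,U \right)} = U - 10 d$ ($z{\left(d,U \right)} = - 10 d + \frac{U}{1} = - 10 d + U 1 = - 10 d + U = U - 10 d$)
$12 z{\left(2,-3 \right)} = 12 \left(-3 - 20\right) = 12 \left(-23\right) = -276$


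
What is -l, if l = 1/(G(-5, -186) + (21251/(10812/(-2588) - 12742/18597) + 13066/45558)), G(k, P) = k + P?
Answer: 1332839494935/6078724258920851 ≈ 0.00021926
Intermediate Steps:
G(k, P) = P + k
l = -1332839494935/6078724258920851 (l = 1/((-186 - 5) + (21251/(10812/(-2588) - 12742/18597) + 13066/45558)) = 1/(-191 + (21251/(10812*(-1/2588) - 12742*1/18597) + 13066*(1/45558))) = 1/(-191 + (21251/(-2703/647 - 12742/18597) + 6533/22779)) = 1/(-191 + (21251/(-58511765/12032259) + 6533/22779)) = 1/(-191 + (21251*(-12032259/58511765) + 6533/22779)) = 1/(-191 + (-255697536009/58511765 + 6533/22779)) = 1/(-191 - 5824151915388266/1332839494935) = 1/(-6078724258920851/1332839494935) = -1332839494935/6078724258920851 ≈ -0.00021926)
-l = -1*(-1332839494935/6078724258920851) = 1332839494935/6078724258920851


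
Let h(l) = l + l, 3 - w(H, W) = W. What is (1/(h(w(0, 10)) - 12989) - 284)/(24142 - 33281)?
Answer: 3692853/118834417 ≈ 0.031076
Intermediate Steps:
w(H, W) = 3 - W
h(l) = 2*l
(1/(h(w(0, 10)) - 12989) - 284)/(24142 - 33281) = (1/(2*(3 - 1*10) - 12989) - 284)/(24142 - 33281) = (1/(2*(3 - 10) - 12989) - 284)/(-9139) = (1/(2*(-7) - 12989) - 284)*(-1/9139) = (1/(-14 - 12989) - 284)*(-1/9139) = (1/(-13003) - 284)*(-1/9139) = (-1/13003 - 284)*(-1/9139) = -3692853/13003*(-1/9139) = 3692853/118834417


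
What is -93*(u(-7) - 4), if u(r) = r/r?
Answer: 279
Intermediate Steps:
u(r) = 1
-93*(u(-7) - 4) = -93*(1 - 4) = -93*(-3) = 279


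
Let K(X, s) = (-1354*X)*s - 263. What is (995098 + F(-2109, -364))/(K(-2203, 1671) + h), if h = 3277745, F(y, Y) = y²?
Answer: 5442979/4987639884 ≈ 0.0010913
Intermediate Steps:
K(X, s) = -263 - 1354*X*s (K(X, s) = -1354*X*s - 263 = -263 - 1354*X*s)
(995098 + F(-2109, -364))/(K(-2203, 1671) + h) = (995098 + (-2109)²)/((-263 - 1354*(-2203)*1671) + 3277745) = (995098 + 4447881)/((-263 + 4984362402) + 3277745) = 5442979/(4984362139 + 3277745) = 5442979/4987639884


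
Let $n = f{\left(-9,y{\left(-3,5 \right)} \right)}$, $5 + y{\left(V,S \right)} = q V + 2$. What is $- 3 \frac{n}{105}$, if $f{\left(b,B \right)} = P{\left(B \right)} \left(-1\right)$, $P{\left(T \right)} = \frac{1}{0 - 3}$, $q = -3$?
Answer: $- \frac{1}{105} \approx -0.0095238$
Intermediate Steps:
$P{\left(T \right)} = - \frac{1}{3}$ ($P{\left(T \right)} = \frac{1}{-3} = - \frac{1}{3}$)
$y{\left(V,S \right)} = -3 - 3 V$ ($y{\left(V,S \right)} = -5 - \left(-2 + 3 V\right) = -3 - 3 V$)
$f{\left(b,B \right)} = \frac{1}{3}$ ($f{\left(b,B \right)} = \left(- \frac{1}{3}\right) \left(-1\right) = \frac{1}{3}$)
$n = \frac{1}{3} \approx 0.33333$
$- 3 \frac{n}{105} = - 3 \frac{1}{3 \cdot 105} = - 3 \cdot \frac{1}{3} \cdot \frac{1}{105} = \left(-3\right) \frac{1}{315} = - \frac{1}{105}$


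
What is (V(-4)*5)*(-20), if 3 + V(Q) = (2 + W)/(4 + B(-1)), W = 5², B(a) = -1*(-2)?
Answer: -150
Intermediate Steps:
B(a) = 2
W = 25
V(Q) = 3/2 (V(Q) = -3 + (2 + 25)/(4 + 2) = -3 + 27/6 = -3 + 27*(⅙) = -3 + 9/2 = 3/2)
(V(-4)*5)*(-20) = ((3/2)*5)*(-20) = (15/2)*(-20) = -150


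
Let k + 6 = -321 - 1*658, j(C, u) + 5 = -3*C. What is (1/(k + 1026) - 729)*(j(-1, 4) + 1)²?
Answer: -29888/41 ≈ -728.98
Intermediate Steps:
j(C, u) = -5 - 3*C
k = -985 (k = -6 + (-321 - 1*658) = -6 + (-321 - 658) = -6 - 979 = -985)
(1/(k + 1026) - 729)*(j(-1, 4) + 1)² = (1/(-985 + 1026) - 729)*((-5 - 3*(-1)) + 1)² = (1/41 - 729)*((-5 + 3) + 1)² = (1/41 - 729)*(-2 + 1)² = -29888/41*(-1)² = -29888/41*1 = -29888/41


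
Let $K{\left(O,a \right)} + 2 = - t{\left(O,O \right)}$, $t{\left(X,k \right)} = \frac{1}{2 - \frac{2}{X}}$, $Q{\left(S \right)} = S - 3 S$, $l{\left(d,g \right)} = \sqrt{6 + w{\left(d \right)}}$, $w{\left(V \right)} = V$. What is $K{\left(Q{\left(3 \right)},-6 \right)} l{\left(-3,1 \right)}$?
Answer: $- \frac{17 \sqrt{3}}{7} \approx -4.2064$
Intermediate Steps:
$l{\left(d,g \right)} = \sqrt{6 + d}$
$Q{\left(S \right)} = - 2 S$
$K{\left(O,a \right)} = -2 - \frac{O}{2 \left(-1 + O\right)}$
$K{\left(Q{\left(3 \right)},-6 \right)} l{\left(-3,1 \right)} = \frac{4 - 5 \left(\left(-2\right) 3\right)}{2 \left(-1 - 6\right)} \sqrt{6 - 3} = \frac{4 - -30}{2 \left(-1 - 6\right)} \sqrt{3} = \frac{4 + 30}{2 \left(-7\right)} \sqrt{3} = \frac{1}{2} \left(- \frac{1}{7}\right) 34 \sqrt{3} = - \frac{17 \sqrt{3}}{7}$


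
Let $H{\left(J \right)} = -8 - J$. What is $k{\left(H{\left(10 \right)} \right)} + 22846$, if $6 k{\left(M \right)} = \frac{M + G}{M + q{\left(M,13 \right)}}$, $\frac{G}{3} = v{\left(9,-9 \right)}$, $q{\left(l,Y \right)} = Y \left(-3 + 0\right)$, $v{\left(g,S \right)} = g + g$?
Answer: $\frac{434072}{19} \approx 22846.0$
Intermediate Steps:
$v{\left(g,S \right)} = 2 g$
$q{\left(l,Y \right)} = - 3 Y$ ($q{\left(l,Y \right)} = Y \left(-3\right) = - 3 Y$)
$G = 54$ ($G = 3 \cdot 2 \cdot 9 = 3 \cdot 18 = 54$)
$k{\left(M \right)} = \frac{54 + M}{6 \left(-39 + M\right)}$ ($k{\left(M \right)} = \frac{\left(M + 54\right) \frac{1}{M - 39}}{6} = \frac{\left(54 + M\right) \frac{1}{M - 39}}{6} = \frac{\left(54 + M\right) \frac{1}{-39 + M}}{6} = \frac{\frac{1}{-39 + M} \left(54 + M\right)}{6} = \frac{54 + M}{6 \left(-39 + M\right)}$)
$k{\left(H{\left(10 \right)} \right)} + 22846 = \frac{54 - 18}{6 \left(-39 - 18\right)} + 22846 = \frac{1}{6} \frac{1}{-57} \cdot 36 + 22846 = \frac{1}{6} \left(- \frac{1}{57}\right) 36 + 22846 = - \frac{2}{19} + 22846 = \frac{434072}{19}$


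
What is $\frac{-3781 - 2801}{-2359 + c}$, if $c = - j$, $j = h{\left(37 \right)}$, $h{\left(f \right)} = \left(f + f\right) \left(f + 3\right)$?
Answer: $\frac{2194}{1773} \approx 1.2374$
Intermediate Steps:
$h{\left(f \right)} = 2 f \left(3 + f\right)$
$j = 2960$ ($j = 2 \cdot 37 \left(3 + 37\right) = 2 \cdot 37 \cdot 40 = 2960$)
$c = -2960$ ($c = \left(-1\right) 2960 = -2960$)
$\frac{-3781 - 2801}{-2359 + c} = \frac{-3781 - 2801}{-2359 - 2960} = - \frac{6582}{-5319} = \left(-6582\right) \left(- \frac{1}{5319}\right) = \frac{2194}{1773}$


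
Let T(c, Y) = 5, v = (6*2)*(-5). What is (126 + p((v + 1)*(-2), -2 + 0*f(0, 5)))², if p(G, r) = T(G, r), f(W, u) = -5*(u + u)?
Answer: 17161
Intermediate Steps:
f(W, u) = -10*u
v = -60 (v = 12*(-5) = -60)
p(G, r) = 5
(126 + p((v + 1)*(-2), -2 + 0*f(0, 5)))² = (126 + 5)² = 131² = 17161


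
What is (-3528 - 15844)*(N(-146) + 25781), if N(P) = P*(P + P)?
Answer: -1325296636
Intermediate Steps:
N(P) = 2*P**2 (N(P) = P*(2*P) = 2*P**2)
(-3528 - 15844)*(N(-146) + 25781) = (-3528 - 15844)*(2*(-146)**2 + 25781) = -19372*(2*21316 + 25781) = -19372*(42632 + 25781) = -19372*68413 = -1325296636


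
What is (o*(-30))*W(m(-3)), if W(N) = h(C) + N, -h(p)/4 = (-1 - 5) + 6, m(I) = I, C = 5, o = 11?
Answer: 990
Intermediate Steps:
h(p) = 0 (h(p) = -4*((-1 - 5) + 6) = -4*(-6 + 6) = -4*0 = 0)
W(N) = N (W(N) = 0 + N = N)
(o*(-30))*W(m(-3)) = (11*(-30))*(-3) = -330*(-3) = 990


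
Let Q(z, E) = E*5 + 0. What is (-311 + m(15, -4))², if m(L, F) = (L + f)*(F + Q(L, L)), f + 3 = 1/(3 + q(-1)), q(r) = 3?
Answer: 11002489/36 ≈ 3.0562e+5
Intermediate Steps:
Q(z, E) = 5*E (Q(z, E) = 5*E + 0 = 5*E)
f = -17/6 (f = -3 + 1/(3 + 3) = -3 + 1/6 = -3 + ⅙ = -17/6 ≈ -2.8333)
m(L, F) = (-17/6 + L)*(F + 5*L) (m(L, F) = (L - 17/6)*(F + 5*L) = (-17/6 + L)*(F + 5*L))
(-311 + m(15, -4))² = (-311 + (5*15² - 85/6*15 - 17/6*(-4) - 4*15))² = (-311 + (5*225 - 425/2 + 34/3 - 60))² = (-311 + (1125 - 425/2 + 34/3 - 60))² = (-311 + 5183/6)² = (3317/6)² = 11002489/36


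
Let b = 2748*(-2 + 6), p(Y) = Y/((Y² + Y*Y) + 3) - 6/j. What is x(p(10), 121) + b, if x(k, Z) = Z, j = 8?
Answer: 11113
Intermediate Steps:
p(Y) = -¾ + Y/(3 + 2*Y²) (p(Y) = Y/((Y² + Y*Y) + 3) - 6/8 = Y/((Y² + Y²) + 3) - 6*⅛ = Y/(2*Y² + 3) - ¾ = Y/(3 + 2*Y²) - ¾ = -¾ + Y/(3 + 2*Y²))
b = 10992 (b = 2748*4 = 10992)
x(p(10), 121) + b = 121 + 10992 = 11113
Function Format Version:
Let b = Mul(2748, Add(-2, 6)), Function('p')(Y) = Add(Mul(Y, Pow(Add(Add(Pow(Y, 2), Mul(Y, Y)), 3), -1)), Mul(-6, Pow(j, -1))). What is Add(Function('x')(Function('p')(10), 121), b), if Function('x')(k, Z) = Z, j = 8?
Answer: 11113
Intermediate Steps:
Function('p')(Y) = Add(Rational(-3, 4), Mul(Y, Pow(Add(3, Mul(2, Pow(Y, 2))), -1))) (Function('p')(Y) = Add(Mul(Y, Pow(Add(Add(Pow(Y, 2), Mul(Y, Y)), 3), -1)), Mul(-6, Pow(8, -1))) = Add(Mul(Y, Pow(Add(Add(Pow(Y, 2), Pow(Y, 2)), 3), -1)), Mul(-6, Rational(1, 8))) = Add(Mul(Y, Pow(Add(Mul(2, Pow(Y, 2)), 3), -1)), Rational(-3, 4)) = Add(Mul(Y, Pow(Add(3, Mul(2, Pow(Y, 2))), -1)), Rational(-3, 4)) = Add(Rational(-3, 4), Mul(Y, Pow(Add(3, Mul(2, Pow(Y, 2))), -1))))
b = 10992 (b = Mul(2748, 4) = 10992)
Add(Function('x')(Function('p')(10), 121), b) = Add(121, 10992) = 11113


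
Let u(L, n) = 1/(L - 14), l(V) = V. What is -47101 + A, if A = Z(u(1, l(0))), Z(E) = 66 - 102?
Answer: -47137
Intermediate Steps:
u(L, n) = 1/(-14 + L)
Z(E) = -36
A = -36
-47101 + A = -47101 - 36 = -47137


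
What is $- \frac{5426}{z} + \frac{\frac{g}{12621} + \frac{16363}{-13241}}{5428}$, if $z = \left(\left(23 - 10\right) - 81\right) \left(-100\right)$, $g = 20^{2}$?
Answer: $- \frac{615410514042151}{771033622921800} \approx -0.79816$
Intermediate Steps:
$g = 400$
$z = 6800$ ($z = \left(13 - 81\right) \left(-100\right) = \left(-68\right) \left(-100\right) = 6800$)
$- \frac{5426}{z} + \frac{\frac{g}{12621} + \frac{16363}{-13241}}{5428} = - \frac{5426}{6800} + \frac{\frac{400}{12621} + \frac{16363}{-13241}}{5428} = \left(-5426\right) \frac{1}{6800} + \left(400 \cdot \frac{1}{12621} + 16363 \left(- \frac{1}{13241}\right)\right) \frac{1}{5428} = - \frac{2713}{3400} + \left(\frac{400}{12621} - \frac{16363}{13241}\right) \frac{1}{5428} = - \frac{2713}{3400} - \frac{201221023}{907098379908} = - \frac{615410514042151}{771033622921800}$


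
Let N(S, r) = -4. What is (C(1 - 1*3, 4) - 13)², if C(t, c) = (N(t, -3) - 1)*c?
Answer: 1089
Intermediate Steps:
C(t, c) = -5*c (C(t, c) = (-4 - 1)*c = -5*c)
(C(1 - 1*3, 4) - 13)² = (-5*4 - 13)² = (-20 - 13)² = (-33)² = 1089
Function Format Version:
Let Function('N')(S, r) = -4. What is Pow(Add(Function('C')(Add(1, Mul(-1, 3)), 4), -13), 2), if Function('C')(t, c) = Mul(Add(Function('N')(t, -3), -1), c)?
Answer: 1089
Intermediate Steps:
Function('C')(t, c) = Mul(-5, c) (Function('C')(t, c) = Mul(Add(-4, -1), c) = Mul(-5, c))
Pow(Add(Function('C')(Add(1, Mul(-1, 3)), 4), -13), 2) = Pow(Add(Mul(-5, 4), -13), 2) = Pow(Add(-20, -13), 2) = Pow(-33, 2) = 1089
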